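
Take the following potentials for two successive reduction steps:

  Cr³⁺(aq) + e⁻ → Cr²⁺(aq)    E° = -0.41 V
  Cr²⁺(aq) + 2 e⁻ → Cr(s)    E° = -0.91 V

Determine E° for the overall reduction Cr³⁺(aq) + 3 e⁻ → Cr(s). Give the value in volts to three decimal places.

-0.743 V

Adding the free-energy changes (−nFE°) of the two steps gives −n₃FE°₃ = −n₁FE°₁ − n₂FE°₂.
E°₃ = (1×-0.41 + 2×-0.91) / 3 = (-2.230) / 3 = -0.743 V.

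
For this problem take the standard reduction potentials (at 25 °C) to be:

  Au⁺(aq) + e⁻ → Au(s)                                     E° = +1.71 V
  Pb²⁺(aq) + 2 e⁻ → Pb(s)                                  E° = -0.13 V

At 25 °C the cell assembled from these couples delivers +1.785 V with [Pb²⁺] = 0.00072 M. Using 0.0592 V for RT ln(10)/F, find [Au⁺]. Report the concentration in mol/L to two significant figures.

0.0032 M

Au⁺/Au is the cathode, Pb²⁺/Pb the anode: E°cell = +1.84 V, n = 2.
Overall reaction: 2 Au⁺(aq) + Pb(s) → 2 Au(s) + Pb²⁺(aq); Q = [Pb²⁺]^1/[Au⁺]^2.
From E = E° − (0.0592/n) log Q: log Q = (E° − E)·n/0.0592 = (+1.84 − (+1.785))·2/0.0592 = 1.8581.
So 2·log[Au⁺] = 1·log(0.00072) − log Q = -3.1427 − (1.8581) = -5.0008; log[Au⁺] = -5.0008 / 2 = -2.5004; [Au⁺] = 10^(-2.5004) ≈ 0.0032 M.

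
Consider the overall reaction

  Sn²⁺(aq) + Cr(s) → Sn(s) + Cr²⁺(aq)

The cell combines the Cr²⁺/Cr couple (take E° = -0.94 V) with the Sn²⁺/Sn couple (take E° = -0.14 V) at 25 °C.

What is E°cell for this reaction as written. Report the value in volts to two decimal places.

The Sn²⁺/Sn couple has the higher reduction potential, so it is the cathode; Cr²⁺/Cr is oxidised at the anode.
E°cell = E°(cathode) − E°(anode) = (-0.14) − (-0.94) = +0.80 V.

+0.80 V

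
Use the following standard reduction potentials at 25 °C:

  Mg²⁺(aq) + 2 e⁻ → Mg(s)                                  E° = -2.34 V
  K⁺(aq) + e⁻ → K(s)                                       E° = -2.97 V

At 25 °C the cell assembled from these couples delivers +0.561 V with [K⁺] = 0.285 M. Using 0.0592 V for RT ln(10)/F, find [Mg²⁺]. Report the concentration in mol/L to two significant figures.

0.00038 M

Mg²⁺/Mg is the cathode, K⁺/K the anode: E°cell = +0.63 V, n = 2.
Overall reaction: Mg²⁺(aq) + 2 K(s) → Mg(s) + 2 K⁺(aq); Q = [K⁺]^2/[Mg²⁺]^1.
From E = E° − (0.0592/n) log Q: log Q = (E° − E)·n/0.0592 = (+0.63 − (+0.561))·2/0.0592 = 2.3311.
So 1·log[Mg²⁺] = 2·log(0.285) − log Q = -1.0903 − (2.3311) = -3.4214; [Mg²⁺] = 10^(-3.4214) ≈ 0.00038 M.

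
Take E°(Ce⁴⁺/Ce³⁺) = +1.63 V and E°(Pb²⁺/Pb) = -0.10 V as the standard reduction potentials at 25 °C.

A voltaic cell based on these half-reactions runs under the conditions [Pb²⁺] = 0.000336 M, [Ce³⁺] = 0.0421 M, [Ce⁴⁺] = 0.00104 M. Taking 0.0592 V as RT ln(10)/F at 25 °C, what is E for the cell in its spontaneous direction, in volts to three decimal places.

Ce⁴⁺/Ce³⁺ is the cathode (higher E°), Pb²⁺/Pb the anode: E°cell = +1.63 − (-0.10) = +1.73 V, n = 2.
Overall: 2 Ce⁴⁺(aq) + Pb(s) → 2 Ce³⁺(aq) + Pb²⁺(aq)
Q = [Ce³⁺]^2·[Pb²⁺] / ([Ce⁴⁺]^2); log Q = -0.259.
E = E° − (0.0592/n) log Q = +1.73 − (0.0592/2)(-0.259) = +1.738 V.

+1.738 V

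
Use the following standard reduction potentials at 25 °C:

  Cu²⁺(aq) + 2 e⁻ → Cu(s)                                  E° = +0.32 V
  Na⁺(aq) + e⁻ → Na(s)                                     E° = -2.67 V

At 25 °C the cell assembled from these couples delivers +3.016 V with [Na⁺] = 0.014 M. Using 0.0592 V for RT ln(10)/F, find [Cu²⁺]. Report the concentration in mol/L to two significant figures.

Cu²⁺/Cu is the cathode, Na⁺/Na the anode: E°cell = +2.99 V, n = 2.
Overall reaction: Cu²⁺(aq) + 2 Na(s) → Cu(s) + 2 Na⁺(aq); Q = [Na⁺]^2/[Cu²⁺]^1.
From E = E° − (0.0592/n) log Q: log Q = (E° − E)·n/0.0592 = (+2.99 − (+3.016))·2/0.0592 = -0.8784.
So 1·log[Cu²⁺] = 2·log(0.014) − log Q = -3.7077 − (-0.8784) = -2.8293; [Cu²⁺] = 10^(-2.8293) ≈ 0.0015 M.

0.0015 M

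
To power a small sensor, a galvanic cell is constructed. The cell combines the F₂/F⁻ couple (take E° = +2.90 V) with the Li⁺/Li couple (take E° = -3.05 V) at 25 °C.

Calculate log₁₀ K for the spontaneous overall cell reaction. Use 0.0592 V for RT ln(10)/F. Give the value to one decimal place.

201.0

Cathode: F₂/F⁻; anode: Li⁺/Li. E°cell = +5.95 V, n = 2.
log K = nE°cell / 0.0592 = (2)(+5.95) / 0.0592 = 201.0.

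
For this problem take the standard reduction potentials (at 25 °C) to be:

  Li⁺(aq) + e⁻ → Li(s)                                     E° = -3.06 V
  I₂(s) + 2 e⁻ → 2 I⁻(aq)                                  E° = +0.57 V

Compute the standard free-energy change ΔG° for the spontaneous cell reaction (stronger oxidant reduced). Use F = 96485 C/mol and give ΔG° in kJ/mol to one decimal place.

-700.5 kJ/mol

I₂/I⁻ (E° = +0.57 V) is the cathode; Li⁺/Li (E° = -3.06 V) is the anode, so E°cell = +3.63 V.
Balancing electrons gives n = 2 (lcm of 2 and 1).
ΔG° = −nFE° = −(2)(96485)(+3.63) = -700,481 J = -700.5 kJ/mol.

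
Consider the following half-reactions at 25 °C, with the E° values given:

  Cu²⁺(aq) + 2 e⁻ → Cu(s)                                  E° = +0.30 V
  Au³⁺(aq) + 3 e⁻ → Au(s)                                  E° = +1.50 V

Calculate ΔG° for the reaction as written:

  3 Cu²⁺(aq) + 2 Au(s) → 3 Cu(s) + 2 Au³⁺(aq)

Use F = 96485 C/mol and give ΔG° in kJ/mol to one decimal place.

+694.7 kJ/mol

As written, Cu²⁺/Cu is reduced (cathode) and Au³⁺/Au is oxidised (anode), so E°cell = (+0.30) − (+1.50) = -1.20 V.
Balancing electrons gives n = 6.
ΔG° = −nFE° = −(6)(96485)(-1.20) = 694,692 J = +694.7 kJ/mol.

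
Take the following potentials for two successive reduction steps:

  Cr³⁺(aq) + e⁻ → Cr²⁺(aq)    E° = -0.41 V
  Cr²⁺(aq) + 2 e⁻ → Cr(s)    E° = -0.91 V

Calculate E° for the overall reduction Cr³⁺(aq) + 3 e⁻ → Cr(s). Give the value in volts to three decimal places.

-0.743 V

Standard free energies of sequential steps add: ΔG°₃ = ΔG°₁ + ΔG°₂, so n₃E°₃ = n₁E°₁ + n₂E°₂.
E°₃ = (1×-0.41 + 2×-0.91) / 3 = (-2.230) / 3 = -0.743 V.
Simply averaging or adding the two E° values would be wrong; the electron-weighted sum is required.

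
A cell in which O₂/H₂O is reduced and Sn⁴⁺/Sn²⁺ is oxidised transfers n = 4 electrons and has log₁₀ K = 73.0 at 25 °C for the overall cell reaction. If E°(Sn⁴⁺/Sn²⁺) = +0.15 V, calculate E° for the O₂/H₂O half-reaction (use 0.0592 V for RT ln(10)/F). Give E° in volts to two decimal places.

E°cell = (0.0592/n)·log K = (0.0592/4)(73.0) = +1.080 V.
Since O₂/H₂O is the cathode and Sn⁴⁺/Sn²⁺ the anode, E°cell = E°(O₂/H₂O) − E°(Sn⁴⁺/Sn²⁺).
So E°(O₂/H₂O) = E°cell + E°(Sn⁴⁺/Sn²⁺) = +1.080 + (+0.15) = +1.23 V.

+1.23 V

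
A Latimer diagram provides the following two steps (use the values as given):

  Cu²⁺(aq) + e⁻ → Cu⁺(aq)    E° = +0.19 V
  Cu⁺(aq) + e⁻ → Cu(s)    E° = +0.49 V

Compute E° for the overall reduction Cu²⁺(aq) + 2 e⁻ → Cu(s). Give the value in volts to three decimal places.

Since ΔG° = −nFE° is additive over sequential reductions, n₃E°₃ = n₁E°₁ + n₂E°₂.
E°₃ = (1×+0.19 + 1×+0.49) / 2 = (+0.680) / 2 = +0.340 V.

+0.340 V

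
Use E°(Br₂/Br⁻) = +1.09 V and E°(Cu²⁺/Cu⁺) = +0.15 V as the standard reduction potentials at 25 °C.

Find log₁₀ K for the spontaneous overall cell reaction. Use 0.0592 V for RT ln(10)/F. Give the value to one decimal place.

31.8

Cathode: Br₂/Br⁻; anode: Cu²⁺/Cu⁺. E°cell = +0.94 V, n = 2.
log K = nE°cell / 0.0592 = (2)(+0.94) / 0.0592 = 31.8.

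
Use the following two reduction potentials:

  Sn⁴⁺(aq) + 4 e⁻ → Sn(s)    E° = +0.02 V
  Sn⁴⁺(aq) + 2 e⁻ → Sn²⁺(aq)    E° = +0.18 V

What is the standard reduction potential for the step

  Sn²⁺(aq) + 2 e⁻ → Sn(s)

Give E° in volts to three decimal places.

Sequential free energies add, so n₃E°₃ = n₁E°₁ + n₂E°₂.
With n₃ = 4, and the known step contributing 2×(+0.18) V, the unknown satisfies 2·E° = 4×(+0.02) − 2×(+0.18) = -0.280.
E° = -0.280 / 2 = -0.140 V.

-0.140 V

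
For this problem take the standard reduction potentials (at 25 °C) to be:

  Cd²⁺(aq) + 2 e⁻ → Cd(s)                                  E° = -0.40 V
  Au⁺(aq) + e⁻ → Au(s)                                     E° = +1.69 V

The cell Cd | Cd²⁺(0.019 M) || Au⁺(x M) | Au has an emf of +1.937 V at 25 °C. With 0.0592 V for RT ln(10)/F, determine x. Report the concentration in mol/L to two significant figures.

Au⁺/Au is the cathode, Cd²⁺/Cd the anode: E°cell = +2.09 V, n = 2.
Overall reaction: 2 Au⁺(aq) + Cd(s) → 2 Au(s) + Cd²⁺(aq); Q = [Cd²⁺]^1/[Au⁺]^2.
From E = E° − (0.0592/n) log Q: log Q = (E° − E)·n/0.0592 = (+2.09 − (+1.937))·2/0.0592 = 5.1689.
So 2·log[Au⁺] = 1·log(0.019) − log Q = -1.7212 − (5.1689) = -6.8901; log[Au⁺] = -6.8901 / 2 = -3.4451; [Au⁺] = 10^(-3.4451) ≈ 0.00036 M.

0.00036 M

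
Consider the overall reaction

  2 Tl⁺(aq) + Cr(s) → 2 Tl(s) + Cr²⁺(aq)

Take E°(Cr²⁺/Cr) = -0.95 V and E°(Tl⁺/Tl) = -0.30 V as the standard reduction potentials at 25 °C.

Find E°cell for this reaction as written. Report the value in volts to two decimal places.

+0.65 V

The Tl⁺/Tl couple has the higher reduction potential, so it is the cathode; Cr²⁺/Cr is oxidised at the anode.
E°cell = E°(cathode) − E°(anode) = (-0.30) − (-0.95) = +0.65 V.
Since E°cell > 0, the reaction is spontaneous under standard conditions.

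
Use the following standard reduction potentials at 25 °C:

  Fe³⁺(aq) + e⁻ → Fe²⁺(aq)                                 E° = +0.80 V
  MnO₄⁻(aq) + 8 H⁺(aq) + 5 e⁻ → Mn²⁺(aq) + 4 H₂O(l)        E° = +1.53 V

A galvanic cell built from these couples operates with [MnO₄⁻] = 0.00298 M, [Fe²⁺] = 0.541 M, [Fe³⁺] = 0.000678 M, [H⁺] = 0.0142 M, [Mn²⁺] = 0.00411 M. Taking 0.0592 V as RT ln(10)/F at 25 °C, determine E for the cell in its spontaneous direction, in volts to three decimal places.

MnO₄⁻/Mn²⁺ is the cathode (higher E°), Fe³⁺/Fe²⁺ the anode: E°cell = +1.53 − (+0.80) = +0.73 V, n = 5.
Overall: MnO₄⁻(aq) + 8 H⁺(aq) + 5 Fe²⁺(aq) → Mn²⁺(aq) + 4 H₂O(l) + 5 Fe³⁺(aq)
Q = [Mn²⁺]·[Fe³⁺]^5 / ([MnO₄⁻]·[H⁺]^8·[Fe²⁺]^5); log Q = 0.411.
E = E° − (0.0592/n) log Q = +0.73 − (0.0592/5)(0.411) = +0.725 V.

+0.725 V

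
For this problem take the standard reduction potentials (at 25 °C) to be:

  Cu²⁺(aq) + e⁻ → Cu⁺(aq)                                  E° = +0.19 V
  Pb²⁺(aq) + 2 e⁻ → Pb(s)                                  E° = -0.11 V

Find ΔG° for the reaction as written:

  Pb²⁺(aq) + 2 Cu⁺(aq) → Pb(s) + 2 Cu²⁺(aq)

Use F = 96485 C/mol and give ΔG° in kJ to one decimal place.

As written, Pb²⁺/Pb is reduced (cathode) and Cu²⁺/Cu⁺ is oxidised (anode), so E°cell = (-0.11) − (+0.19) = -0.30 V.
Balancing electrons gives n = 2.
ΔG° = −nFE° = −(2)(96485)(-0.30) = 57,891 J = +57.9 kJ.

+57.9 kJ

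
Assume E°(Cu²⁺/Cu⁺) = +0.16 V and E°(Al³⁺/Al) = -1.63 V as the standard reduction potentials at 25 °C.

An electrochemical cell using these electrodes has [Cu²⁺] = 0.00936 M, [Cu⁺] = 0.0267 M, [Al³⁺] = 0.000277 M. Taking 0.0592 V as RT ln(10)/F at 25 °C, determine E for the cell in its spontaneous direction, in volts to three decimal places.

Cu²⁺/Cu⁺ is the cathode (higher E°), Al³⁺/Al the anode: E°cell = +0.16 − (-1.63) = +1.79 V, n = 3.
Overall: 3 Cu²⁺(aq) + Al(s) → 3 Cu⁺(aq) + Al³⁺(aq)
Q = [Cu⁺]^3·[Al³⁺] / ([Cu²⁺]^3); log Q = -2.192.
E = E° − (0.0592/n) log Q = +1.79 − (0.0592/3)(-2.192) = +1.833 V.

+1.833 V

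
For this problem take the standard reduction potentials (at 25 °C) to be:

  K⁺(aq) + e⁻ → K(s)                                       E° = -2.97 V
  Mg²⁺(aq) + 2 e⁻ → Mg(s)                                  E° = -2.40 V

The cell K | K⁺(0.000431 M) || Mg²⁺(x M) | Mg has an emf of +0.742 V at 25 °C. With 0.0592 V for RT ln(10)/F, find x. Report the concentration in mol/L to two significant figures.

Mg²⁺/Mg is the cathode, K⁺/K the anode: E°cell = +0.57 V, n = 2.
Overall reaction: Mg²⁺(aq) + 2 K(s) → Mg(s) + 2 K⁺(aq); Q = [K⁺]^2/[Mg²⁺]^1.
From E = E° − (0.0592/n) log Q: log Q = (E° − E)·n/0.0592 = (+0.57 − (+0.742))·2/0.0592 = -5.8108.
So 1·log[Mg²⁺] = 2·log(0.000431) − log Q = -6.7310 − (-5.8108) = -0.9202; [Mg²⁺] = 10^(-0.9202) ≈ 0.12 M.

0.12 M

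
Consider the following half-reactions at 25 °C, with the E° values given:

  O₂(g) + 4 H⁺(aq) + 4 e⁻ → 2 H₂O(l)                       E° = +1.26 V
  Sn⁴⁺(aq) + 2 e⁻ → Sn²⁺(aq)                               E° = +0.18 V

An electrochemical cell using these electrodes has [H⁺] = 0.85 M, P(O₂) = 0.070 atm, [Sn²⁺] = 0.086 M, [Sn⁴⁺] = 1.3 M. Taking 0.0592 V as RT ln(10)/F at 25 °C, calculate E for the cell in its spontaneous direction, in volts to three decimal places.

O₂/H₂O is the cathode (higher E°), Sn⁴⁺/Sn²⁺ the anode: E°cell = +1.26 − (+0.18) = +1.08 V, n = 4.
Overall: O₂(g) + 4 H⁺(aq) + 2 Sn²⁺(aq) → 2 H₂O(l) + 2 Sn⁴⁺(aq)
Q = [Sn⁴⁺]^2 / (P(O₂)·[H⁺]^4·[Sn²⁺]^2); log Q = 3.796.
E = E° − (0.0592/n) log Q = +1.08 − (0.0592/4)(3.796) = +1.024 V.

+1.024 V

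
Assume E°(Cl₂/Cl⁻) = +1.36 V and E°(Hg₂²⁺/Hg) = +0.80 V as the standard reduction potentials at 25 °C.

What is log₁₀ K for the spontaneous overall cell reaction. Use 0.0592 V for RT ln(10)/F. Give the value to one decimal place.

Cathode: Cl₂/Cl⁻; anode: Hg₂²⁺/Hg. E°cell = +0.56 V, n = 2.
log K = nE°cell / 0.0592 = (2)(+0.56) / 0.0592 = 18.9.

18.9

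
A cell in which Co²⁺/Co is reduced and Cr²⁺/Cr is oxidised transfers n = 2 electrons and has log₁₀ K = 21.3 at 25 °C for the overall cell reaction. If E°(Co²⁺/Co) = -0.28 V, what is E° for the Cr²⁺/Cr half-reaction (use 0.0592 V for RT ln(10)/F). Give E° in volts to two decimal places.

-0.91 V

E°cell = (0.0592/n)·log K = (0.0592/2)(21.3) = +0.630 V.
Since Co²⁺/Co is the cathode and Cr²⁺/Cr the anode, E°cell = E°(Co²⁺/Co) − E°(Cr²⁺/Cr).
So E°(Cr²⁺/Cr) = E°(Co²⁺/Co) − E°cell = (-0.28) − (+0.630) = -0.91 V.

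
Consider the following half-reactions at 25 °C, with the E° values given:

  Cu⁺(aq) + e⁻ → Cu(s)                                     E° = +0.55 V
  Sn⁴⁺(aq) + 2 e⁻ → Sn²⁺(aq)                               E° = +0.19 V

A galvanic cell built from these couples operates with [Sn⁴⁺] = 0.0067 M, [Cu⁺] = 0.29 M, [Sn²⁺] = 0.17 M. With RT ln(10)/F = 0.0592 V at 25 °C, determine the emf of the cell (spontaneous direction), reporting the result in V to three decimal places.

Cu⁺/Cu is the cathode (higher E°), Sn⁴⁺/Sn²⁺ the anode: E°cell = +0.55 − (+0.19) = +0.36 V, n = 2.
Overall: 2 Cu⁺(aq) + Sn²⁺(aq) → 2 Cu(s) + Sn⁴⁺(aq)
Q = [Sn⁴⁺] / ([Cu⁺]^2·[Sn²⁺]); log Q = -0.329.
E = E° − (0.0592/n) log Q = +0.36 − (0.0592/2)(-0.329) = +0.370 V.

+0.370 V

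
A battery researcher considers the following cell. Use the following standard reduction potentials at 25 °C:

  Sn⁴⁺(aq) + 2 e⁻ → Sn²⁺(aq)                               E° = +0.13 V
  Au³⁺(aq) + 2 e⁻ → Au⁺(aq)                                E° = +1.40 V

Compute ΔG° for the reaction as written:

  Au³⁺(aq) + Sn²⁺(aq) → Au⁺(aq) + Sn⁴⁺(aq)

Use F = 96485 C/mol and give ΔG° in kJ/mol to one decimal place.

-245.1 kJ/mol

As written, Au³⁺/Au⁺ is reduced (cathode) and Sn⁴⁺/Sn²⁺ is oxidised (anode), so E°cell = (+1.40) − (+0.13) = +1.27 V.
Balancing electrons gives n = 2.
ΔG° = −nFE° = −(2)(96485)(+1.27) = -245,072 J = -245.1 kJ/mol.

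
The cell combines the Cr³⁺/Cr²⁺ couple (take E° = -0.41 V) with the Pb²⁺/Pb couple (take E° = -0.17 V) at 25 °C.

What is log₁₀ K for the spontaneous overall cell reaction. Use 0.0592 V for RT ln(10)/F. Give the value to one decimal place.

Cathode: Pb²⁺/Pb; anode: Cr³⁺/Cr²⁺. E°cell = +0.24 V, n = 2.
log K = nE°cell / 0.0592 = (2)(+0.24) / 0.0592 = 8.1.

8.1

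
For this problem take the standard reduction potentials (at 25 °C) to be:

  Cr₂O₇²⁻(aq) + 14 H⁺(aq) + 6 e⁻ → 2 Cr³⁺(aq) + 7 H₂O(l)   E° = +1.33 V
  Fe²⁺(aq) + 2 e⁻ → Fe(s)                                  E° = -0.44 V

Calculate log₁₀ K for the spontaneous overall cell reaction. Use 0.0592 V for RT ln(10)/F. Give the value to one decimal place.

179.4

Cathode: Cr₂O₇²⁻/Cr³⁺; anode: Fe²⁺/Fe. E°cell = +1.77 V, n = 6.
log K = nE°cell / 0.0592 = (6)(+1.77) / 0.0592 = 179.4.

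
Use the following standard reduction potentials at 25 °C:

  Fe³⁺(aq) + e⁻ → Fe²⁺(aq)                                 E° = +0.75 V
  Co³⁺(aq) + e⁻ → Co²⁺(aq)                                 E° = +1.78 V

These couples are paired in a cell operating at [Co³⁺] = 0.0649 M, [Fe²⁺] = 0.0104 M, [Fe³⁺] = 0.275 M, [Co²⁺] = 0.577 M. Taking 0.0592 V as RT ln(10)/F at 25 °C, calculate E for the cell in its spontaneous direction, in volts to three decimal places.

+0.890 V

Co³⁺/Co²⁺ is the cathode (higher E°), Fe³⁺/Fe²⁺ the anode: E°cell = +1.78 − (+0.75) = +1.03 V, n = 1.
Overall: Co³⁺(aq) + Fe²⁺(aq) → Co²⁺(aq) + Fe³⁺(aq)
Q = [Co²⁺]·[Fe³⁺] / ([Co³⁺]·[Fe²⁺]); log Q = 2.371.
E = E° − (0.0592/n) log Q = +1.03 − (0.0592/1)(2.371) = +0.890 V.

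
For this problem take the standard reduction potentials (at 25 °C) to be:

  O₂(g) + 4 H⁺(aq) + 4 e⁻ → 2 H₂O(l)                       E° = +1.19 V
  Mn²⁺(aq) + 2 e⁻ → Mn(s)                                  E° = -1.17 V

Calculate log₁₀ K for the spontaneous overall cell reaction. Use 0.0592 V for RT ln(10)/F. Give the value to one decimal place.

159.5

Cathode: O₂/H₂O; anode: Mn²⁺/Mn. E°cell = +2.36 V, n = 4.
log K = nE°cell / 0.0592 = (4)(+2.36) / 0.0592 = 159.5.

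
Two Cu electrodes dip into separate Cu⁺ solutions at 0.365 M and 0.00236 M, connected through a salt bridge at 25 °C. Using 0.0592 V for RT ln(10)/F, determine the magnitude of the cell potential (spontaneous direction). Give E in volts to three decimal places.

For a concentration cell E°cell = 0. The 0.365 M side is the cathode (reduction is favoured where [Cu⁺] is higher).
With n = 1, E = −(0.0592/1) log([Cu⁺]ₐₙ/[Cu⁺]꜀ₐₜ) = −(0.0592/1) log(0.00236/0.365) = −(0.0592/1)(-2.189) = +0.130 V.

+0.130 V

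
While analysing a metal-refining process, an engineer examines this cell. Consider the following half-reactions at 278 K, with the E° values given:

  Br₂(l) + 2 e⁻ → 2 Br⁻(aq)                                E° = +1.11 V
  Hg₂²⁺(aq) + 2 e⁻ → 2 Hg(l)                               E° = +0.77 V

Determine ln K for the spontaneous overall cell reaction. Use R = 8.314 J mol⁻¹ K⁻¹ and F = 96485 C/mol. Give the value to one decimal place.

28.4

Cathode: Br₂/Br⁻; anode: Hg₂²⁺/Hg. E°cell = (+1.11) − (+0.77) = +0.34 V, with n = 2.
ΔG° = −nFE° = −RT ln K, so ln K = nFE°/(RT) = (2)(96485)(+0.34) / ((8.314)(278)) = 28.387.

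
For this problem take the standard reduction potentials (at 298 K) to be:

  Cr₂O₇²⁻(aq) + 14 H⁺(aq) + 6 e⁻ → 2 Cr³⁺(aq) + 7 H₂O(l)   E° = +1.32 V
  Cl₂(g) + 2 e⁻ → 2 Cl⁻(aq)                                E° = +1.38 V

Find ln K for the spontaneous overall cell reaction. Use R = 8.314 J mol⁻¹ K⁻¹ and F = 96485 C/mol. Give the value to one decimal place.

Cathode: Cl₂/Cl⁻; anode: Cr₂O₇²⁻/Cr³⁺. E°cell = (+1.38) − (+1.32) = +0.06 V, with n = 6.
ΔG° = −nFE° = −RT ln K, so ln K = nFE°/(RT) = (6)(96485)(+0.06) / ((8.314)(298)) = 14.020.

14.0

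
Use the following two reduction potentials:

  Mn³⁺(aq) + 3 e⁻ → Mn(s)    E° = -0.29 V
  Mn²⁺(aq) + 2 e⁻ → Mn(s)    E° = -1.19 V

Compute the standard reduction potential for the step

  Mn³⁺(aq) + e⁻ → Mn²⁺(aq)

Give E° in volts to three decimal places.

+1.510 V

Sequential free energies add, so n₃E°₃ = n₁E°₁ + n₂E°₂.
With n₃ = 3, and the known step contributing 2×(-1.19) V, the unknown satisfies 1·E° = 3×(-0.29) − 2×(-1.19) = +1.510.
E° = +1.510 / 1 = +1.510 V.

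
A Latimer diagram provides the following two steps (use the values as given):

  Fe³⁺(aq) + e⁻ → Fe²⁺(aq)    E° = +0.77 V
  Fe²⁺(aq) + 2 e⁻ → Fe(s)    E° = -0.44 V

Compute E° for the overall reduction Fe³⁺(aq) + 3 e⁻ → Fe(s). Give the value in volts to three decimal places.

-0.037 V

Since ΔG° = −nFE° is additive over sequential reductions, n₃E°₃ = n₁E°₁ + n₂E°₂.
E°₃ = (1×+0.77 + 2×-0.44) / 3 = (-0.110) / 3 = -0.037 V.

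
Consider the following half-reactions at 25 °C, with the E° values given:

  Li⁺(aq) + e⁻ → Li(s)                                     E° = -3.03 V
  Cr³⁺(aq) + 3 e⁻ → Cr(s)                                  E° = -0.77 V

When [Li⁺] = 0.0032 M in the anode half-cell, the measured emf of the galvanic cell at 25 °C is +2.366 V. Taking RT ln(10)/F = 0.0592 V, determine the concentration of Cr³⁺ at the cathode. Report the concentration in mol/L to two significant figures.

0.0077 M

Cr³⁺/Cr is the cathode, Li⁺/Li the anode: E°cell = +2.26 V, n = 3.
Overall reaction: Cr³⁺(aq) + 3 Li(s) → Cr(s) + 3 Li⁺(aq); Q = [Li⁺]^3/[Cr³⁺]^1.
From E = E° − (0.0592/n) log Q: log Q = (E° − E)·n/0.0592 = (+2.26 − (+2.366))·3/0.0592 = -5.3716.
So 1·log[Cr³⁺] = 3·log(0.0032) − log Q = -7.4846 − (-5.3716) = -2.1130; [Cr³⁺] = 10^(-2.1130) ≈ 0.0077 M.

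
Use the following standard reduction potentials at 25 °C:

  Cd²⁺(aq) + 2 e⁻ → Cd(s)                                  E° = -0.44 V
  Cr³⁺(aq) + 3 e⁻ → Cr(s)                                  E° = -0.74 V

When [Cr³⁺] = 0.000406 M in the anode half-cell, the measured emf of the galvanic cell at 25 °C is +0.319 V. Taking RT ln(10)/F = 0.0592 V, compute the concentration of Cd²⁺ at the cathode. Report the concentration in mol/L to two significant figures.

Cd²⁺/Cd is the cathode, Cr³⁺/Cr the anode: E°cell = +0.30 V, n = 6.
Overall reaction: 3 Cd²⁺(aq) + 2 Cr(s) → 3 Cd(s) + 2 Cr³⁺(aq); Q = [Cr³⁺]^2/[Cd²⁺]^3.
From E = E° − (0.0592/n) log Q: log Q = (E° − E)·n/0.0592 = (+0.30 − (+0.319))·6/0.0592 = -1.9257.
So 3·log[Cd²⁺] = 2·log(0.000406) − log Q = -6.7829 − (-1.9257) = -4.8572; log[Cd²⁺] = -4.8572 / 3 = -1.6191; [Cd²⁺] = 10^(-1.6191) ≈ 0.024 M.

0.024 M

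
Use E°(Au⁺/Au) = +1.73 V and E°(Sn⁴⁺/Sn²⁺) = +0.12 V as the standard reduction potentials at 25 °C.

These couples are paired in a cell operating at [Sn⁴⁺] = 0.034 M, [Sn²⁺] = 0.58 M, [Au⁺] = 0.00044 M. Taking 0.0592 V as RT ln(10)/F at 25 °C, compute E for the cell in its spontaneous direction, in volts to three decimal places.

Au⁺/Au is the cathode (higher E°), Sn⁴⁺/Sn²⁺ the anode: E°cell = +1.73 − (+0.12) = +1.61 V, n = 2.
Overall: 2 Au⁺(aq) + Sn²⁺(aq) → 2 Au(s) + Sn⁴⁺(aq)
Q = [Sn⁴⁺] / ([Au⁺]^2·[Sn²⁺]); log Q = 5.481.
E = E° − (0.0592/n) log Q = +1.61 − (0.0592/2)(5.481) = +1.448 V.

+1.448 V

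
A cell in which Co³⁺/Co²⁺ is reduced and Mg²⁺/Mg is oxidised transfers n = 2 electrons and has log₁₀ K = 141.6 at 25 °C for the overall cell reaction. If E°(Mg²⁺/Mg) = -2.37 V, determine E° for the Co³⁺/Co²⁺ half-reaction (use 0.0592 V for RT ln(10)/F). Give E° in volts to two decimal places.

+1.82 V

E°cell = (0.0592/n)·log K = (0.0592/2)(141.6) = +4.191 V.
Since Co³⁺/Co²⁺ is the cathode and Mg²⁺/Mg the anode, E°cell = E°(Co³⁺/Co²⁺) − E°(Mg²⁺/Mg).
So E°(Co³⁺/Co²⁺) = E°cell + E°(Mg²⁺/Mg) = +4.191 + (-2.37) = +1.82 V.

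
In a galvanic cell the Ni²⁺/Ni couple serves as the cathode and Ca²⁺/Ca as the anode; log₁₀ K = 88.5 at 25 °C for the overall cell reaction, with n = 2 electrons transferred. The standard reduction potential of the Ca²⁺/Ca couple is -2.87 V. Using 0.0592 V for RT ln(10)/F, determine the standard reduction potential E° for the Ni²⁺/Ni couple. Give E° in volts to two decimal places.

-0.25 V

E°cell = (0.0592/n)·log K = (0.0592/2)(88.5) = +2.620 V.
Since Ni²⁺/Ni is the cathode and Ca²⁺/Ca the anode, E°cell = E°(Ni²⁺/Ni) − E°(Ca²⁺/Ca).
So E°(Ni²⁺/Ni) = E°cell + E°(Ca²⁺/Ca) = +2.620 + (-2.87) = -0.25 V.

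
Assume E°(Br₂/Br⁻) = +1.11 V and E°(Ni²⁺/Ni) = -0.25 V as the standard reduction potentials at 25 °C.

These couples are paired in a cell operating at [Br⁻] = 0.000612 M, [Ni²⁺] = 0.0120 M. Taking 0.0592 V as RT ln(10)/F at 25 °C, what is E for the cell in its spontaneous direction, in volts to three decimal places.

Br₂/Br⁻ is the cathode (higher E°), Ni²⁺/Ni the anode: E°cell = +1.11 − (-0.25) = +1.36 V, n = 2.
Overall: Br₂(l) + Ni(s) → 2 Br⁻(aq) + Ni²⁺(aq)
Q = [Br⁻]^2·[Ni²⁺]; log Q = -8.347.
E = E° − (0.0592/n) log Q = +1.36 − (0.0592/2)(-8.347) = +1.607 V.

+1.607 V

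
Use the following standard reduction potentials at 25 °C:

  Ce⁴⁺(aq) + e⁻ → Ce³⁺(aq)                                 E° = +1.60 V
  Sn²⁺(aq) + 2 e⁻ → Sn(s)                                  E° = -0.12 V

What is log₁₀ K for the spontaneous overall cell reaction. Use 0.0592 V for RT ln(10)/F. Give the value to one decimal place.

Cathode: Ce⁴⁺/Ce³⁺; anode: Sn²⁺/Sn. E°cell = +1.72 V, n = 2.
log K = nE°cell / 0.0592 = (2)(+1.72) / 0.0592 = 58.1.

58.1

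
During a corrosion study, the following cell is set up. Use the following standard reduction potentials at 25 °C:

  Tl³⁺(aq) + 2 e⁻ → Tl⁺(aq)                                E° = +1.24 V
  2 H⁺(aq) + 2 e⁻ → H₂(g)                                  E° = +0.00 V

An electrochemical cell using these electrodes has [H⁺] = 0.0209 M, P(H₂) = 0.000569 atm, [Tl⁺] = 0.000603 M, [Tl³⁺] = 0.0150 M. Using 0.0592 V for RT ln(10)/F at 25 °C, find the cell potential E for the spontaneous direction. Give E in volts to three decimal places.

+1.285 V

Tl³⁺/Tl⁺ is the cathode (higher E°), H⁺/H₂ the anode: E°cell = +1.24 − (+0.00) = +1.24 V, n = 2.
Overall: Tl³⁺(aq) + H₂(g) → Tl⁺(aq) + 2 H⁺(aq)
Q = [Tl⁺]·[H⁺]^2 / ([Tl³⁺]·P(H₂)); log Q = -1.511.
E = E° − (0.0592/n) log Q = +1.24 − (0.0592/2)(-1.511) = +1.285 V.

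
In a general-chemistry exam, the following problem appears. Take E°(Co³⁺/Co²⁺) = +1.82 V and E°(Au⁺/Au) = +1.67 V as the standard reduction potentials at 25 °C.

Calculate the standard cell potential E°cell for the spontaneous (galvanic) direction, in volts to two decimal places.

+0.15 V

The Co³⁺/Co²⁺ couple has the higher reduction potential, so it is the cathode; Au⁺/Au is oxidised at the anode.
E°cell = E°(cathode) − E°(anode) = (+1.82) − (+1.67) = +0.15 V.
Since E°cell > 0, the reaction is spontaneous under standard conditions.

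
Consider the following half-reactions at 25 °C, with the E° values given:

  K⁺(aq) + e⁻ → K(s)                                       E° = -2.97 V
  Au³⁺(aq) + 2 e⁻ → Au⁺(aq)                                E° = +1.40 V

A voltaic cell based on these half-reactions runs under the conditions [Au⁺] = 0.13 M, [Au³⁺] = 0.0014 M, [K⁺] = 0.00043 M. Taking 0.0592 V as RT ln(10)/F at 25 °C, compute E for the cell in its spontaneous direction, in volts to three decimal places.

+4.511 V

Au³⁺/Au⁺ is the cathode (higher E°), K⁺/K the anode: E°cell = +1.40 − (-2.97) = +4.37 V, n = 2.
Overall: Au³⁺(aq) + 2 K(s) → Au⁺(aq) + 2 K⁺(aq)
Q = [Au⁺]·[K⁺]^2 / ([Au³⁺]); log Q = -4.765.
E = E° − (0.0592/n) log Q = +4.37 − (0.0592/2)(-4.765) = +4.511 V.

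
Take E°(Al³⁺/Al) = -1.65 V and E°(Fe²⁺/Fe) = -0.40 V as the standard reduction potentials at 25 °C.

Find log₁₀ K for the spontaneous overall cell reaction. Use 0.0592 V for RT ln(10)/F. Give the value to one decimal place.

Cathode: Fe²⁺/Fe; anode: Al³⁺/Al. E°cell = +1.25 V, n = 6.
log K = nE°cell / 0.0592 = (6)(+1.25) / 0.0592 = 126.7.

126.7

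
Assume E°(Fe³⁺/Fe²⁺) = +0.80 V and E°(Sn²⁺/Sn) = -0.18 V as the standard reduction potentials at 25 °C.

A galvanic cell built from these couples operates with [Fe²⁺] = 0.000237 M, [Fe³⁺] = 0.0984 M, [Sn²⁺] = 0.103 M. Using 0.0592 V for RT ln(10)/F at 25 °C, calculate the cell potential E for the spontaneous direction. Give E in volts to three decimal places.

+1.164 V

Fe³⁺/Fe²⁺ is the cathode (higher E°), Sn²⁺/Sn the anode: E°cell = +0.80 − (-0.18) = +0.98 V, n = 2.
Overall: 2 Fe³⁺(aq) + Sn(s) → 2 Fe²⁺(aq) + Sn²⁺(aq)
Q = [Fe²⁺]^2·[Sn²⁺] / ([Fe³⁺]^2); log Q = -6.224.
E = E° − (0.0592/n) log Q = +0.98 − (0.0592/2)(-6.224) = +1.164 V.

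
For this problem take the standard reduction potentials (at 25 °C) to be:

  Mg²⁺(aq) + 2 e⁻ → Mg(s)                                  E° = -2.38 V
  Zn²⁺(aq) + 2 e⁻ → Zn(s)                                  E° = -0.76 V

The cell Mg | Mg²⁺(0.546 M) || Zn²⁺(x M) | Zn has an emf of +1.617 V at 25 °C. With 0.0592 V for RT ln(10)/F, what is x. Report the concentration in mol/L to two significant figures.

0.43 M

Zn²⁺/Zn is the cathode, Mg²⁺/Mg the anode: E°cell = +1.62 V, n = 2.
Overall reaction: Zn²⁺(aq) + Mg(s) → Zn(s) + Mg²⁺(aq); Q = [Mg²⁺]^1/[Zn²⁺]^1.
From E = E° − (0.0592/n) log Q: log Q = (E° − E)·n/0.0592 = (+1.62 − (+1.617))·2/0.0592 = 0.1014.
So 1·log[Zn²⁺] = 1·log(0.546) − log Q = -0.2628 − (0.1014) = -0.3642; [Zn²⁺] = 10^(-0.3642) ≈ 0.43 M.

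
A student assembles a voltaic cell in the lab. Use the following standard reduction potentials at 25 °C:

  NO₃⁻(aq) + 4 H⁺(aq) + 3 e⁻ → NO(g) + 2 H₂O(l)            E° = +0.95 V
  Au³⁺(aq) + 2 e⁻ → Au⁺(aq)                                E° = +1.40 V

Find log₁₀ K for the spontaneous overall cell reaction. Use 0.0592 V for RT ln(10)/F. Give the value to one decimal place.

45.6

Cathode: Au³⁺/Au⁺; anode: NO₃⁻/NO. E°cell = +0.45 V, n = 6.
log K = nE°cell / 0.0592 = (6)(+0.45) / 0.0592 = 45.6.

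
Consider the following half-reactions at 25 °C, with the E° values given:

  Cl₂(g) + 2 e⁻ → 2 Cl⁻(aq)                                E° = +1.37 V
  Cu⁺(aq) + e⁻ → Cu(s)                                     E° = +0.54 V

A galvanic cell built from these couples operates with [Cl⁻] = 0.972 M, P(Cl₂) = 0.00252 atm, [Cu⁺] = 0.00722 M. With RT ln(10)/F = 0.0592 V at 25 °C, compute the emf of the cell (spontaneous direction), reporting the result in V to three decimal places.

+0.881 V

Cl₂/Cl⁻ is the cathode (higher E°), Cu⁺/Cu the anode: E°cell = +1.37 − (+0.54) = +0.83 V, n = 2.
Overall: Cl₂(g) + 2 Cu(s) → 2 Cl⁻(aq) + 2 Cu⁺(aq)
Q = [Cl⁻]^2·[Cu⁺]^2 / (P(Cl₂)); log Q = -1.709.
E = E° − (0.0592/n) log Q = +0.83 − (0.0592/2)(-1.709) = +0.881 V.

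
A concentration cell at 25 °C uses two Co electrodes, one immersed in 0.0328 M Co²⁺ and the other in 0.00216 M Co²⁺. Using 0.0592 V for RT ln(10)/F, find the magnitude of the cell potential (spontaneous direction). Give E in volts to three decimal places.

For a concentration cell E°cell = 0. The 0.0328 M side is the cathode (reduction is favoured where [Co²⁺] is higher).
With n = 2, E = −(0.0592/2) log([Co²⁺]ₐₙ/[Co²⁺]꜀ₐₜ) = −(0.0592/2) log(0.00216/0.0328) = −(0.0592/2)(-1.181) = +0.035 V.

+0.035 V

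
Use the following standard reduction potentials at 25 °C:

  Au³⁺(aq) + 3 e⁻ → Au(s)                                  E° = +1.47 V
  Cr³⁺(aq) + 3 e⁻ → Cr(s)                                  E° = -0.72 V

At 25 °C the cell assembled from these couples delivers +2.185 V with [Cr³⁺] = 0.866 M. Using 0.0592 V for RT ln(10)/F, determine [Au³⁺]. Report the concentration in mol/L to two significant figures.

Au³⁺/Au is the cathode, Cr³⁺/Cr the anode: E°cell = +2.19 V, n = 3.
Overall reaction: Au³⁺(aq) + Cr(s) → Au(s) + Cr³⁺(aq); Q = [Cr³⁺]^1/[Au³⁺]^1.
From E = E° − (0.0592/n) log Q: log Q = (E° − E)·n/0.0592 = (+2.19 − (+2.185))·3/0.0592 = 0.2534.
So 1·log[Au³⁺] = 1·log(0.866) − log Q = -0.0625 − (0.2534) = -0.3159; [Au³⁺] = 10^(-0.3159) ≈ 0.48 M.

0.48 M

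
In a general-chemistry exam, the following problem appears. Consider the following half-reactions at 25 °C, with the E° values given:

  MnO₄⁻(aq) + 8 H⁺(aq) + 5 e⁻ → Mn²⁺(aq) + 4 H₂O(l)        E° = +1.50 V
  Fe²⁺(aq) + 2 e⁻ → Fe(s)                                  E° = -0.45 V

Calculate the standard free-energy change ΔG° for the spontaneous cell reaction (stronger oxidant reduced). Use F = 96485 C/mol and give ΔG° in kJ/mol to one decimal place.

-1881.5 kJ/mol

MnO₄⁻/Mn²⁺ (E° = +1.50 V) is the cathode; Fe²⁺/Fe (E° = -0.45 V) is the anode, so E°cell = +1.95 V.
Balancing electrons gives n = 10 (lcm of 5 and 2).
ΔG° = −nFE° = −(10)(96485)(+1.95) = -1,881,458 J = -1881.5 kJ/mol.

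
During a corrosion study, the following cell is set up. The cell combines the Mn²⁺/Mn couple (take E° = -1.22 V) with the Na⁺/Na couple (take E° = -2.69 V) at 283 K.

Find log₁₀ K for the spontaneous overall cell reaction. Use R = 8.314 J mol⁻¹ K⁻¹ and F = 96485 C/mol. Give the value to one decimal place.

Cathode: Mn²⁺/Mn; anode: Na⁺/Na. E°cell = (-1.22) − (-2.69) = +1.47 V, with n = 2.
ΔG° = −nFE° = −RT ln K, so ln K = nFE°/(RT) = (2)(96485)(+1.47) / ((8.314)(283)) = 120.562.
log₁₀ K = 120.562 / ln 10 = 52.4.

52.4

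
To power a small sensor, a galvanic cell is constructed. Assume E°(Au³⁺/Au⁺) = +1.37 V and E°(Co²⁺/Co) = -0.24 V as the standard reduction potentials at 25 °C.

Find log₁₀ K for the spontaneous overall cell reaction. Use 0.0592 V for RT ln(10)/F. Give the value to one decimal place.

54.4

Cathode: Au³⁺/Au⁺; anode: Co²⁺/Co. E°cell = +1.61 V, n = 2.
log K = nE°cell / 0.0592 = (2)(+1.61) / 0.0592 = 54.4.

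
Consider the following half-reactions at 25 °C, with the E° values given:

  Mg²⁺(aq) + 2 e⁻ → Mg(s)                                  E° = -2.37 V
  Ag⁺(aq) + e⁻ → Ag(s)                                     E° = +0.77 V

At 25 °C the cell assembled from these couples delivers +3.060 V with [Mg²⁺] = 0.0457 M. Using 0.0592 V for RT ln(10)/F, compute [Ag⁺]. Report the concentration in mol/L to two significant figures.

Ag⁺/Ag is the cathode, Mg²⁺/Mg the anode: E°cell = +3.14 V, n = 2.
Overall reaction: 2 Ag⁺(aq) + Mg(s) → 2 Ag(s) + Mg²⁺(aq); Q = [Mg²⁺]^1/[Ag⁺]^2.
From E = E° − (0.0592/n) log Q: log Q = (E° − E)·n/0.0592 = (+3.14 − (+3.060))·2/0.0592 = 2.7027.
So 2·log[Ag⁺] = 1·log(0.0457) − log Q = -1.3401 − (2.7027) = -4.0428; log[Ag⁺] = -4.0428 / 2 = -2.0214; [Ag⁺] = 10^(-2.0214) ≈ 0.0095 M.

0.0095 M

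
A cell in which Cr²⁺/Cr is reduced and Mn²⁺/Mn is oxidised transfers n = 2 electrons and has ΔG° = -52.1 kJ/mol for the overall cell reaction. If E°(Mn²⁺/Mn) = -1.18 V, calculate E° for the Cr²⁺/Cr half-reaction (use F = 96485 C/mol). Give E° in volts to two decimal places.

E°cell = −ΔG°/(nF) = −(-52.1×10³)/((2)(96485)) = +0.270 V.
Since Cr²⁺/Cr is the cathode and Mn²⁺/Mn the anode, E°cell = E°(Cr²⁺/Cr) − E°(Mn²⁺/Mn).
So E°(Cr²⁺/Cr) = E°cell + E°(Mn²⁺/Mn) = +0.270 + (-1.18) = -0.91 V.

-0.91 V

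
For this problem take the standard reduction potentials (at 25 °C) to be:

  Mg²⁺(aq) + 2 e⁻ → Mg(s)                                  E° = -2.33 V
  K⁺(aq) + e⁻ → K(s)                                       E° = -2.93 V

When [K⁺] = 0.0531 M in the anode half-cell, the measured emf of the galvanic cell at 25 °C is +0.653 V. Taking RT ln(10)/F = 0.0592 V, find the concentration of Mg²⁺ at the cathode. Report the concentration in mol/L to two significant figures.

0.17 M

Mg²⁺/Mg is the cathode, K⁺/K the anode: E°cell = +0.60 V, n = 2.
Overall reaction: Mg²⁺(aq) + 2 K(s) → Mg(s) + 2 K⁺(aq); Q = [K⁺]^2/[Mg²⁺]^1.
From E = E° − (0.0592/n) log Q: log Q = (E° − E)·n/0.0592 = (+0.60 − (+0.653))·2/0.0592 = -1.7905.
So 1·log[Mg²⁺] = 2·log(0.0531) − log Q = -2.5498 − (-1.7905) = -0.7593; [Mg²⁺] = 10^(-0.7593) ≈ 0.17 M.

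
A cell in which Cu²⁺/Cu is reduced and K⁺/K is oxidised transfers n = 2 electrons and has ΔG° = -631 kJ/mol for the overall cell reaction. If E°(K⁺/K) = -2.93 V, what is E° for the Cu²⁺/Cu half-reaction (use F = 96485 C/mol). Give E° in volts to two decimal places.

E°cell = −ΔG°/(nF) = −(-631×10³)/((2)(96485)) = +3.270 V.
Since Cu²⁺/Cu is the cathode and K⁺/K the anode, E°cell = E°(Cu²⁺/Cu) − E°(K⁺/K).
So E°(Cu²⁺/Cu) = E°cell + E°(K⁺/K) = +3.270 + (-2.93) = +0.34 V.

+0.34 V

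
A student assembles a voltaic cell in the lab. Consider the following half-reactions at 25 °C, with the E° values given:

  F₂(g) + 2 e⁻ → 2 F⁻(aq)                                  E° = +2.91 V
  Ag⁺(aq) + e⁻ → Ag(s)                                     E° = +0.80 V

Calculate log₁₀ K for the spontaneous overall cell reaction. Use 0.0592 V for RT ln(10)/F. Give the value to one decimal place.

Cathode: F₂/F⁻; anode: Ag⁺/Ag. E°cell = +2.11 V, n = 2.
log K = nE°cell / 0.0592 = (2)(+2.11) / 0.0592 = 71.3.

71.3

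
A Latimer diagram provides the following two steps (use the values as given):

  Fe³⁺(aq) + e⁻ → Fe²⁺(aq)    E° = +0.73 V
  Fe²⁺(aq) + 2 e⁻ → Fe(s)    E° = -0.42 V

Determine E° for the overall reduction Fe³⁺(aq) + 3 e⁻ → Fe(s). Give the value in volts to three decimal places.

Since ΔG° = −nFE° is additive over sequential reductions, n₃E°₃ = n₁E°₁ + n₂E°₂.
E°₃ = (1×+0.73 + 2×-0.42) / 3 = (-0.110) / 3 = -0.037 V.
Simply averaging or adding the two E° values would be wrong; the electron-weighted sum is required.

-0.037 V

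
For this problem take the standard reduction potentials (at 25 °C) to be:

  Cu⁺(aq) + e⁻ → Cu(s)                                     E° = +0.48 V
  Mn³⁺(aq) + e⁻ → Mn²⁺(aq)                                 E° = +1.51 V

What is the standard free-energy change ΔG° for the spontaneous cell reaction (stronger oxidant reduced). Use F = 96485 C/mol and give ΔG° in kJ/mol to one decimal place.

-99.4 kJ/mol

Mn³⁺/Mn²⁺ (E° = +1.51 V) is the cathode; Cu⁺/Cu (E° = +0.48 V) is the anode, so E°cell = +1.03 V.
Balancing electrons gives n = 1 (lcm of 1 and 1).
ΔG° = −nFE° = −(1)(96485)(+1.03) = -99,380 J = -99.4 kJ/mol.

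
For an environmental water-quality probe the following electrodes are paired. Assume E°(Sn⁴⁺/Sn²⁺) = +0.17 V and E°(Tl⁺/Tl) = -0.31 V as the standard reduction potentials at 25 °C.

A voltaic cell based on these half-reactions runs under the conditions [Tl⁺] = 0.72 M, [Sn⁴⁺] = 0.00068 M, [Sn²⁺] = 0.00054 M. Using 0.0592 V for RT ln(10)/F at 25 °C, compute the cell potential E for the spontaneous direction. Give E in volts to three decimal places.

+0.491 V

Sn⁴⁺/Sn²⁺ is the cathode (higher E°), Tl⁺/Tl the anode: E°cell = +0.17 − (-0.31) = +0.48 V, n = 2.
Overall: Sn⁴⁺(aq) + 2 Tl(s) → Sn²⁺(aq) + 2 Tl⁺(aq)
Q = [Sn²⁺]·[Tl⁺]^2 / ([Sn⁴⁺]); log Q = -0.385.
E = E° − (0.0592/n) log Q = +0.48 − (0.0592/2)(-0.385) = +0.491 V.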